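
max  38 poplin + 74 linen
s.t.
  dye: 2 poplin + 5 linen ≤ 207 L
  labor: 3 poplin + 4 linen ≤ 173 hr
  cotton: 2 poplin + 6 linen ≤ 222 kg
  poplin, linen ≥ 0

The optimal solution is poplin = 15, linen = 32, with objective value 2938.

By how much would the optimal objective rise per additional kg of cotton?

Binding: labor and cotton. Non-binding: dye (17 unused).
By complementary slackness, y = 0 for the non-binding constraint.
Dual feasibility on the basic columns requires 3·y_labor + 2·y_cotton = 38, 4·y_labor + 6·y_cotton = 74.
This yields shadow prices y_labor = 8, y_cotton = 7.
Shadow price of cotton = 7.

7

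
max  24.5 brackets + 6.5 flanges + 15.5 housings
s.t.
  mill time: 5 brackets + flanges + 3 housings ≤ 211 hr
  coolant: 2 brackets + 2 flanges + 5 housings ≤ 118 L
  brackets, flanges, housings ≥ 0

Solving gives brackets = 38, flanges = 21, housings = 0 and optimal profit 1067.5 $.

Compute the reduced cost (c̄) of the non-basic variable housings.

-3

Both mill time and coolant are binding at x*.
From A_Bᵀ y = c: 5·y_mill time + 2·y_coolant = 24.5; 1·y_mill time + 2·y_coolant = 6.5.
This yields shadow prices y_mill time = 4.5, y_coolant = 1.
Reduced cost of housings: c₃ − yᵀa₃ = 15.5 − (4.5·3 + 1·5) = 15.5 − 18.5 = -3.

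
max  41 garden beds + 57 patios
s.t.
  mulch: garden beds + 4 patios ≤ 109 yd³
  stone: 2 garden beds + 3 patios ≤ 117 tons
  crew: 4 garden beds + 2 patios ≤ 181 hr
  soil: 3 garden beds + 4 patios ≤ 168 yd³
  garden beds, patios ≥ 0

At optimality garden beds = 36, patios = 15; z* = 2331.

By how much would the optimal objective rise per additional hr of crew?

Check each constraint at x*: mulch 96/109 (slack 13); stone 117/117 (tight); crew 174/181 (slack 7); soil 168/168 (tight).
By complementary slackness, y = 0 for the non-binding constraints.
The binding rows give the dual system: 2·y_stone + 3·y_soil = 41 and 3·y_stone + 4·y_soil = 57.
→ y_stone = 7 and y_soil = 9.
Shadow price of crew = 0.

0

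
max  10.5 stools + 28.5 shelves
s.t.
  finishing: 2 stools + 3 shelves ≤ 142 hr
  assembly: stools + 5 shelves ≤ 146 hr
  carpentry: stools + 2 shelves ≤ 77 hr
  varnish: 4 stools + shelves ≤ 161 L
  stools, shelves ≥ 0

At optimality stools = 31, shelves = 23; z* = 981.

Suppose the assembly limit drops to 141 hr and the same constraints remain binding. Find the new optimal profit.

Binding: assembly and carpentry. Non-binding: finishing (11 unused), varnish (14 unused).
By complementary slackness, y = 0 for the non-binding constraints.
The binding rows give the dual system: 1·y_assembly + 1·y_carpentry = 10.5 and 5·y_assembly + 2·y_carpentry = 28.5.
→ y_assembly = 2.5 and y_carpentry = 8.
Δz = y_assembly·Δb = 2.5 × (-5) = -12.5, so new z* = 981 − 12.5 = 968.5.

968.5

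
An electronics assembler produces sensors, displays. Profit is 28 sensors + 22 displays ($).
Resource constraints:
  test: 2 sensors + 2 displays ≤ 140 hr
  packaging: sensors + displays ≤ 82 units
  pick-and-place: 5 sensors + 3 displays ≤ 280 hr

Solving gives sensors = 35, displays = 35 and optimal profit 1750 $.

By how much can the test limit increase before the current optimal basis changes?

Binding constraints: test, pick-and-place. The basis is B = [[2,2],[5,3]] with det -4.
Per unit increase in test, x* moves by d = (-0.75, 1.25).
The basis stays optimal until packaging becomes binding; allowable increase = 24 hr.

24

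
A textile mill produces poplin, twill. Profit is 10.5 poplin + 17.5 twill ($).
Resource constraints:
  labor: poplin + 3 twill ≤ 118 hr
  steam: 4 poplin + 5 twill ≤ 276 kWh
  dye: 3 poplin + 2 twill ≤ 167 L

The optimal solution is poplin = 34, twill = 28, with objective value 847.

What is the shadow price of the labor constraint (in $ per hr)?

2.5

Binding: labor and steam. Non-binding: dye (9 unused).
Slack constraints have shadow price 0 (complementary slackness).
From A_Bᵀ y = c: 1·y_labor + 4·y_steam = 10.5; 3·y_labor + 5·y_steam = 17.5.
→ y_labor = 2.5 and y_steam = 2.
Shadow price of labor = 2.5.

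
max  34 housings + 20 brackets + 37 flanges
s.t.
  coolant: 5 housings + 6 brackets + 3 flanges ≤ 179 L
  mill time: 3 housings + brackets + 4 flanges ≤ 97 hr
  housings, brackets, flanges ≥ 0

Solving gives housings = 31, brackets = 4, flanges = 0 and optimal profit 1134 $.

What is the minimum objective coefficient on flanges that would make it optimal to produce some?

At the optimum: coolant uses 179 of 179 (binding); mill time uses 97 of 97 (binding).
From A_Bᵀ y = c: 5·y_coolant + 3·y_mill time = 34; 6·y_coolant + 1·y_mill time = 20.
Solving: y_coolant = 2, y_mill time = 8.
flanges enters the basis when its profit ≥ yᵀa₃ = 2·3 + 8·4 = 38.

38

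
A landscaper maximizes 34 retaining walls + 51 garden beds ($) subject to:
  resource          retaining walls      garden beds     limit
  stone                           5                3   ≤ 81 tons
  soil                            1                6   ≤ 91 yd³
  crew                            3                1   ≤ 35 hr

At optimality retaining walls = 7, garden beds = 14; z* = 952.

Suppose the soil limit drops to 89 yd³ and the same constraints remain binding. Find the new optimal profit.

938

At the optimum: stone uses 77 of 81 (slack = 4); soil uses 91 of 91 (binding); crew uses 35 of 35 (binding).
By complementary slackness, y = 0 for the non-binding constraint.
The binding rows give the dual system: 1·y_soil + 3·y_crew = 34 and 6·y_soil + 1·y_crew = 51.
Solving: y_soil = 7, y_crew = 9.
Δz = y_soil·Δb = 7 × (-2) = -14, so new z* = 952 − 14 = 938.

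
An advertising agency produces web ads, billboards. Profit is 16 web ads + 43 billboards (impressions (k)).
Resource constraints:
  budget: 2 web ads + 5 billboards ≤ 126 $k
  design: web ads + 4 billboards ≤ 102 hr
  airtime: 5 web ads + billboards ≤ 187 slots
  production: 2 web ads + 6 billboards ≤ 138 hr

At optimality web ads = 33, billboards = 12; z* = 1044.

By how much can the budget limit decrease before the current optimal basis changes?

Binding constraints: budget, production. The basis is B = [[2,5],[2,6]] with det 2.
Per unit decrease in budget, x* moves by d = (-3, 1).
The basis stays optimal until web ads reaches 0; allowable decrease = 11 $k.

11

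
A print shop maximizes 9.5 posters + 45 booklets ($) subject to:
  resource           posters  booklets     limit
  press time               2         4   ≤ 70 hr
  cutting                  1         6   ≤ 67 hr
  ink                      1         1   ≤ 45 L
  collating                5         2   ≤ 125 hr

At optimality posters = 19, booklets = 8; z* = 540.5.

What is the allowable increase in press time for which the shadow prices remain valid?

Binding constraints: press time, cutting. The basis is B = [[2,4],[1,6]] with det 8.
Per unit increase in press time, x* moves by d = (0.75, -0.125).
The basis stays optimal until collating becomes binding; allowable increase = 4 hr.

4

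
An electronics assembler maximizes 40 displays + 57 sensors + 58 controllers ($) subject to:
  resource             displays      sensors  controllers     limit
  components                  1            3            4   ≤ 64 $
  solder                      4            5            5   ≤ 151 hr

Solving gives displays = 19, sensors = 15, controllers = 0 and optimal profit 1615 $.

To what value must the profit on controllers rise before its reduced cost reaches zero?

Both components and solder are binding at x*.
From A_Bᵀ y = c: 1·y_components + 4·y_solder = 40; 3·y_components + 5·y_solder = 57.
Solving: y_components = 4, y_solder = 9.
controllers enters the basis when its profit ≥ yᵀa₃ = 4·4 + 9·5 = 61.

61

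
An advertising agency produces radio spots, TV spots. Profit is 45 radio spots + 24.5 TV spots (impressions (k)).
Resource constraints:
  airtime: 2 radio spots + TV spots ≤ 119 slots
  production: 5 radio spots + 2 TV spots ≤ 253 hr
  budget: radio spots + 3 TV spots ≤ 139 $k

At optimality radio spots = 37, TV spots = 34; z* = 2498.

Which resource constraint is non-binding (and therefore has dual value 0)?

airtime: 108/119 (slack 11)
production: 253/253 (binding)
budget: 139/139 (binding)
By complementary slackness, a constraint with positive slack has shadow price 0 → airtime.

airtime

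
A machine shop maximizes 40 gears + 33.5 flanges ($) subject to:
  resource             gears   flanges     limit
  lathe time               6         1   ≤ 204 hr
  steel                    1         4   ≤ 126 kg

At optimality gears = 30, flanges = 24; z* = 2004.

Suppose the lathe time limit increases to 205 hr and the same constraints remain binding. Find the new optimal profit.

2009.5

At the optimum: lathe time uses 204 of 204 (binding); steel uses 126 of 126 (binding).
The binding rows give the dual system: 6·y_lathe time + 1·y_steel = 40 and 1·y_lathe time + 4·y_steel = 33.5.
Solving: y_lathe time = 5.5, y_steel = 7.
Δz = y_lathe time·Δb = 5.5 × (1) = 5.5, so new z* = 2004 + 5.5 = 2009.5.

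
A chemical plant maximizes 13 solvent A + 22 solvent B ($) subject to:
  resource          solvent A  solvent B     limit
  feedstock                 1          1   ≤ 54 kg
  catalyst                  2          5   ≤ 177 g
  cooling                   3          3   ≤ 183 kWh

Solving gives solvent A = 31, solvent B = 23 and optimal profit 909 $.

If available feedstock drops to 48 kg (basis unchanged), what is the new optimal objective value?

Check each constraint at x*: feedstock 54/54 (tight); catalyst 177/177 (tight); cooling 162/183 (slack 21).
By complementary slackness, y = 0 for the non-binding constraint.
Dual feasibility on the basic columns requires 1·y_feedstock + 2·y_catalyst = 13, 1·y_feedstock + 5·y_catalyst = 22.
Solving: y_feedstock = 7, y_catalyst = 3.
Δz = y_feedstock·Δb = 7 × (-6) = -42, so new z* = 909 − 42 = 867.

867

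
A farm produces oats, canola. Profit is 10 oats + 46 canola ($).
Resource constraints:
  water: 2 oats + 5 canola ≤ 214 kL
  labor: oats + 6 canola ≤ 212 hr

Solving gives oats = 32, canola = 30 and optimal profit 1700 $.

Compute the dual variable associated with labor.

6

Check each constraint at x*: water 214/214 (tight); labor 212/212 (tight).
The binding rows give the dual system: 2·y_water + 1·y_labor = 10 and 5·y_water + 6·y_labor = 46.
This yields shadow prices y_water = 2, y_labor = 6.
Shadow price of labor = 6.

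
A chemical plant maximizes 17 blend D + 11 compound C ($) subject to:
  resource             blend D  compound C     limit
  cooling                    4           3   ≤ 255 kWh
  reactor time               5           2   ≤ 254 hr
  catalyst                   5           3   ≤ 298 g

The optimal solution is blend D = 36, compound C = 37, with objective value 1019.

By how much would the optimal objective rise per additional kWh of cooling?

Check each constraint at x*: cooling 255/255 (tight); reactor time 254/254 (tight); catalyst 291/298 (slack 7).
Slack constraints have shadow price 0 (complementary slackness).
From A_Bᵀ y = c: 4·y_cooling + 5·y_reactor time = 17; 3·y_cooling + 2·y_reactor time = 11.
Solving: y_cooling = 3, y_reactor time = 1.
Shadow price of cooling = 3.

3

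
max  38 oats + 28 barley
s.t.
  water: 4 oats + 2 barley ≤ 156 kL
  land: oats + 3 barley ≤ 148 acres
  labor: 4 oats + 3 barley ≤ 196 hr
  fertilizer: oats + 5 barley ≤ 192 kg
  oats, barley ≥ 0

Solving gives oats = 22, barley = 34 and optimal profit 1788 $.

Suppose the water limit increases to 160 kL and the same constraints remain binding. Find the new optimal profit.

At the optimum: water uses 156 of 156 (binding); land uses 124 of 148 (slack = 24); labor uses 190 of 196 (slack = 6); fertilizer uses 192 of 192 (binding).
Since land, labor are not tight, their duals are 0.
Dual feasibility on the basic columns requires 4·y_water + 1·y_fertilizer = 38, 2·y_water + 5·y_fertilizer = 28.
→ y_water = 9 and y_fertilizer = 2.
Δz = y_water·Δb = 9 × (4) = 36, so new z* = 1788 + 36 = 1824.

1824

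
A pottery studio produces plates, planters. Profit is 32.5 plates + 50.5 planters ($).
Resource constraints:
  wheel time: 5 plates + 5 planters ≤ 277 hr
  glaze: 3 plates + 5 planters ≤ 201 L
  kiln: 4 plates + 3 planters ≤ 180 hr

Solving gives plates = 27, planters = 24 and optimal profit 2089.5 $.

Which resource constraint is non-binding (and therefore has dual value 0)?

wheel time

wheel time: 255/277 (slack 22)
glaze: 201/201 (binding)
kiln: 180/180 (binding)
By complementary slackness, a constraint with positive slack has shadow price 0 → wheel time.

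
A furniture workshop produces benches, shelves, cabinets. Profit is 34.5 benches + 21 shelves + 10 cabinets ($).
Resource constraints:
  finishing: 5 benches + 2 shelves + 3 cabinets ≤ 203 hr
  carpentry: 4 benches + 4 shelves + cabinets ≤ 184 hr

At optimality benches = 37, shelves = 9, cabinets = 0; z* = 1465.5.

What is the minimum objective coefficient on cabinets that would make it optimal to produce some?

16.5

Check each constraint at x*: finishing 203/203 (tight); carpentry 184/184 (tight).
From A_Bᵀ y = c: 5·y_finishing + 4·y_carpentry = 34.5; 2·y_finishing + 4·y_carpentry = 21.
This yields shadow prices y_finishing = 4.5, y_carpentry = 3.
cabinets enters the basis when its profit ≥ yᵀa₃ = 4.5·3 + 3·1 = 16.5.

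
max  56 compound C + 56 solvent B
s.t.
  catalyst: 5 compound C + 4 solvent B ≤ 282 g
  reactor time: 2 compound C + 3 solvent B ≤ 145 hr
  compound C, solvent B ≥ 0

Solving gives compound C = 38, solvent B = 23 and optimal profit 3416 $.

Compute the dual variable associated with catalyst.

Both catalyst and reactor time are binding at x*.
From A_Bᵀ y = c: 5·y_catalyst + 2·y_reactor time = 56; 4·y_catalyst + 3·y_reactor time = 56.
→ y_catalyst = 8 and y_reactor time = 8.
Shadow price of catalyst = 8.

8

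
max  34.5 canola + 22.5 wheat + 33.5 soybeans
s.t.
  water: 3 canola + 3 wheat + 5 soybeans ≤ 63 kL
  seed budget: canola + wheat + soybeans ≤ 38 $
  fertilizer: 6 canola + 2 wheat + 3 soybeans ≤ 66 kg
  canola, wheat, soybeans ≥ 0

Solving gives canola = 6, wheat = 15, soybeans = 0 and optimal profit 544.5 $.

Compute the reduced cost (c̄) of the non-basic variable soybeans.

-3

Binding: water and fertilizer. Non-binding: seed budget (17 unused).
Since seed budget is not tight, its dual is 0.
The binding rows give the dual system: 3·y_water + 6·y_fertilizer = 34.5 and 3·y_water + 2·y_fertilizer = 22.5.
Solving: y_water = 5.5, y_fertilizer = 3.
Reduced cost of soybeans: c₃ − yᵀa₃ = 33.5 − (5.5·5 + 3·3) = 33.5 − 36.5 = -3.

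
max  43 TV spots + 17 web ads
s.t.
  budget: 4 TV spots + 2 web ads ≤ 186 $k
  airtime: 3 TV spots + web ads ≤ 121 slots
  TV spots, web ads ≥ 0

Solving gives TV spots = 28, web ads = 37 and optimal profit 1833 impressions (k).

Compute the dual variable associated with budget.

Check each constraint at x*: budget 186/186 (tight); airtime 121/121 (tight).
Dual feasibility on the basic columns requires 4·y_budget + 3·y_airtime = 43, 2·y_budget + 1·y_airtime = 17.
Solving: y_budget = 4, y_airtime = 9.
Shadow price of budget = 4.

4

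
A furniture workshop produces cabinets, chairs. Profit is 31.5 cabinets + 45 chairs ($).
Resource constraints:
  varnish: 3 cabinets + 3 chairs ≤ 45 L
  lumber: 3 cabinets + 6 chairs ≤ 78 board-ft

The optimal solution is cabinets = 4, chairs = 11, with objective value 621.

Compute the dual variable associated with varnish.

6

At the optimum: varnish uses 45 of 45 (binding); lumber uses 78 of 78 (binding).
The binding rows give the dual system: 3·y_varnish + 3·y_lumber = 31.5 and 3·y_varnish + 6·y_lumber = 45.
Solving: y_varnish = 6, y_lumber = 4.5.
Shadow price of varnish = 6.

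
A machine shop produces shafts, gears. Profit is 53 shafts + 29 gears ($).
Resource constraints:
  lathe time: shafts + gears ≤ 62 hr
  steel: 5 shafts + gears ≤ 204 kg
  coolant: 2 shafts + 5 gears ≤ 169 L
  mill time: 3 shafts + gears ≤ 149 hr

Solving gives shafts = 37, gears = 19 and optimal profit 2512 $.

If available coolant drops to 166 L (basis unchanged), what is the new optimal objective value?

2500

Check each constraint at x*: lathe time 56/62 (slack 6); steel 204/204 (tight); coolant 169/169 (tight); mill time 130/149 (slack 19).
Slack constraints have shadow price 0 (complementary slackness).
The binding rows give the dual system: 5·y_steel + 2·y_coolant = 53 and 1·y_steel + 5·y_coolant = 29.
Solving: y_steel = 9, y_coolant = 4.
Δz = y_coolant·Δb = 4 × (-3) = -12, so new z* = 2512 − 12 = 2500.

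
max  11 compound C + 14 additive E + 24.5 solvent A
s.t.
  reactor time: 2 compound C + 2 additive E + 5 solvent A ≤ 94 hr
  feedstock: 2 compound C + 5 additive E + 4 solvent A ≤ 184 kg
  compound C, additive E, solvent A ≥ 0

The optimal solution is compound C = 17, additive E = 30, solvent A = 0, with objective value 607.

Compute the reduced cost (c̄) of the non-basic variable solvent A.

-2

Check each constraint at x*: reactor time 94/94 (tight); feedstock 184/184 (tight).
From A_Bᵀ y = c: 2·y_reactor time + 2·y_feedstock = 11; 2·y_reactor time + 5·y_feedstock = 14.
→ y_reactor time = 4.5 and y_feedstock = 1.
Reduced cost of solvent A: c₃ − yᵀa₃ = 24.5 − (4.5·5 + 1·4) = 24.5 − 26.5 = -2.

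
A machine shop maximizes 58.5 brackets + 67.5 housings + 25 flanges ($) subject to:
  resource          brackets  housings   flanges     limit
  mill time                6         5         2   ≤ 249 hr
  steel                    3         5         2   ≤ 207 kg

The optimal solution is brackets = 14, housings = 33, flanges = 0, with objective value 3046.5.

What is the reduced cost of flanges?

At the optimum: mill time uses 249 of 249 (binding); steel uses 207 of 207 (binding).
From A_Bᵀ y = c: 6·y_mill time + 3·y_steel = 58.5; 5·y_mill time + 5·y_steel = 67.5.
This yields shadow prices y_mill time = 6, y_steel = 7.5.
Reduced cost of flanges: c₃ − yᵀa₃ = 25 − (6·2 + 7.5·2) = 25 − 27 = -2.

-2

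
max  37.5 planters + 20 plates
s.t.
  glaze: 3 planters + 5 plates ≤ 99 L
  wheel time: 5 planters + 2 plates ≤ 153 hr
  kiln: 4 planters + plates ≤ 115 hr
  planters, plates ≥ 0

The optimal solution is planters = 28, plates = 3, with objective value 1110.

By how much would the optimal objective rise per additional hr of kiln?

Check each constraint at x*: glaze 99/99 (tight); wheel time 146/153 (slack 7); kiln 115/115 (tight).
Since wheel time is not tight, its dual is 0.
The binding rows give the dual system: 3·y_glaze + 4·y_kiln = 37.5 and 5·y_glaze + 1·y_kiln = 20.
This yields shadow prices y_glaze = 2.5, y_kiln = 7.5.
Shadow price of kiln = 7.5.

7.5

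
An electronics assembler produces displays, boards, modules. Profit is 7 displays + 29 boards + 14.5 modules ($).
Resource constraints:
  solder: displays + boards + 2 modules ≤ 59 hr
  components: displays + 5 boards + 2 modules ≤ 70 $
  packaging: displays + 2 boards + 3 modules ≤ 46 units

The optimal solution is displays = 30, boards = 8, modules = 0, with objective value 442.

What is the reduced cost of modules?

Binding: components and packaging. Non-binding: solder (21 unused).
By complementary slackness, y = 0 for the non-binding constraint.
Dual feasibility on the basic columns requires 1·y_components + 1·y_packaging = 7, 5·y_components + 2·y_packaging = 29.
This yields shadow prices y_components = 5, y_packaging = 2.
Reduced cost of modules: c₃ − yᵀa₃ = 14.5 − (5·2 + 2·3) = 14.5 − 16 = -1.5.

-1.5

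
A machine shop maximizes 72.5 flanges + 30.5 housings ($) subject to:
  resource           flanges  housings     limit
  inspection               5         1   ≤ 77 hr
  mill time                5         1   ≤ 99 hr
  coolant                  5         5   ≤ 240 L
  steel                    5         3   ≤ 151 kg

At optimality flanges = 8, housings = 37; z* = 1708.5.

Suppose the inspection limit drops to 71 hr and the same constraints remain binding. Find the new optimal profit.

At the optimum: inspection uses 77 of 77 (binding); mill time uses 77 of 99 (slack = 22); coolant uses 225 of 240 (slack = 15); steel uses 151 of 151 (binding).
Slack constraints have shadow price 0 (complementary slackness).
Dual feasibility on the basic columns requires 5·y_inspection + 5·y_steel = 72.5, 1·y_inspection + 3·y_steel = 30.5.
Solving: y_inspection = 6.5, y_steel = 8.
Δz = y_inspection·Δb = 6.5 × (-6) = -39, so new z* = 1708.5 − 39 = 1669.5.

1669.5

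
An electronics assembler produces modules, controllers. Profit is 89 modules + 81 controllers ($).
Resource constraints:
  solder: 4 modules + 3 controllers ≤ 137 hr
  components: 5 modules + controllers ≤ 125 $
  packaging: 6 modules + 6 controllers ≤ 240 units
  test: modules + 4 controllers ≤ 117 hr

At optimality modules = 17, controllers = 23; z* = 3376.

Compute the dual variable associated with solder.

8

Binding: solder and packaging. Non-binding: components (17 unused), test (8 unused).
Since components, test are not tight, their duals are 0.
Dual feasibility on the basic columns requires 4·y_solder + 6·y_packaging = 89, 3·y_solder + 6·y_packaging = 81.
Solving: y_solder = 8, y_packaging = 9.5.
Shadow price of solder = 8.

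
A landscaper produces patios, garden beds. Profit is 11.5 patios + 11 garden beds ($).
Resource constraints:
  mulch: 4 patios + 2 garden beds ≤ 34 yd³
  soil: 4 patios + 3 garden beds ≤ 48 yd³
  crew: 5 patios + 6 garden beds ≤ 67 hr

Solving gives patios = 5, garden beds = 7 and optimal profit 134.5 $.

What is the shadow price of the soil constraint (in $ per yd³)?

Check each constraint at x*: mulch 34/34 (tight); soil 41/48 (slack 7); crew 67/67 (tight).
Slack constraints have shadow price 0 (complementary slackness).
The binding rows give the dual system: 4·y_mulch + 5·y_crew = 11.5 and 2·y_mulch + 6·y_crew = 11.
This yields shadow prices y_mulch = 1, y_crew = 1.5.
Shadow price of soil = 0.

0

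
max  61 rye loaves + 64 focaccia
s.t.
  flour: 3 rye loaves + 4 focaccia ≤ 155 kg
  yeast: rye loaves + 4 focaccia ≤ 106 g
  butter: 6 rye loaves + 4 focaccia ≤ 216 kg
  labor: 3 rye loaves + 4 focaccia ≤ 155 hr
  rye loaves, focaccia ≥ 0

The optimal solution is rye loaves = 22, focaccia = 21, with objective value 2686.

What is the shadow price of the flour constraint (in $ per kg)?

0

Check each constraint at x*: flour 150/155 (slack 5); yeast 106/106 (tight); butter 216/216 (tight); labor 150/155 (slack 5).
Slack constraints have shadow price 0 (complementary slackness).
From A_Bᵀ y = c: 1·y_yeast + 6·y_butter = 61; 4·y_yeast + 4·y_butter = 64.
Solving: y_yeast = 7, y_butter = 9.
Shadow price of flour = 0.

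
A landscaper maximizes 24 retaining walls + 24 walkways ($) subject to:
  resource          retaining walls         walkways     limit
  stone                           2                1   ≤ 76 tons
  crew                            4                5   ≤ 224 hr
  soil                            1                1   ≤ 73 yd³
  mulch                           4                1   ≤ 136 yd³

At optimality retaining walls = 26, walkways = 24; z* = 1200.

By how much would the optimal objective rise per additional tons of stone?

4

At the optimum: stone uses 76 of 76 (binding); crew uses 224 of 224 (binding); soil uses 50 of 73 (slack = 23); mulch uses 128 of 136 (slack = 8).
Slack constraints have shadow price 0 (complementary slackness).
From A_Bᵀ y = c: 2·y_stone + 4·y_crew = 24; 1·y_stone + 5·y_crew = 24.
Solving: y_stone = 4, y_crew = 4.
Shadow price of stone = 4.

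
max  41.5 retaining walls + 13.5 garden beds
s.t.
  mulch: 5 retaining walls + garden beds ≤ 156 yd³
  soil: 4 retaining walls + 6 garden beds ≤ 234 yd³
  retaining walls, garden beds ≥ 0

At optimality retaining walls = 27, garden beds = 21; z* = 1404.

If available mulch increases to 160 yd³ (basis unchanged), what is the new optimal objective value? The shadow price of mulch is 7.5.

Δb = 4, so new z* = 1404 + (7.5)·(4) = 1404 + 30 = 1434.

1434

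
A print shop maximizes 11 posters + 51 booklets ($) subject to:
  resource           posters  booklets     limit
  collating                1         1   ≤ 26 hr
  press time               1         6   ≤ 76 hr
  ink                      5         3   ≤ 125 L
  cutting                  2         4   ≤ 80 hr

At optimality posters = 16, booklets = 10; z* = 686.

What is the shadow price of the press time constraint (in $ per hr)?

8

At the optimum: collating uses 26 of 26 (binding); press time uses 76 of 76 (binding); ink uses 110 of 125 (slack = 15); cutting uses 72 of 80 (slack = 8).
Slack constraints have shadow price 0 (complementary slackness).
From A_Bᵀ y = c: 1·y_collating + 1·y_press time = 11; 1·y_collating + 6·y_press time = 51.
This yields shadow prices y_collating = 3, y_press time = 8.
Shadow price of press time = 8.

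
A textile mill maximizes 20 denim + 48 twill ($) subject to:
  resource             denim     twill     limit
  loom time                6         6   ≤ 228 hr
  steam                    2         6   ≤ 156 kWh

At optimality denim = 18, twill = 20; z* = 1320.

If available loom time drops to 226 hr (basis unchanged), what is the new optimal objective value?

1318

Both loom time and steam are binding at x*.
The binding rows give the dual system: 6·y_loom time + 2·y_steam = 20 and 6·y_loom time + 6·y_steam = 48.
→ y_loom time = 1 and y_steam = 7.
Δz = y_loom time·Δb = 1 × (-2) = -2, so new z* = 1320 − 2 = 1318.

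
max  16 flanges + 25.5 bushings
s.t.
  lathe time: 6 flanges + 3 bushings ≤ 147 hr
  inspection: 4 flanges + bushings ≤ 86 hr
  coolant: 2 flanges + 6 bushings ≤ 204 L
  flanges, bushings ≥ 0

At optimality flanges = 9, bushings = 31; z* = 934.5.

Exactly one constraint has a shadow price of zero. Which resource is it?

lathe time: 147/147 (binding)
inspection: 67/86 (slack 19)
coolant: 204/204 (binding)
By complementary slackness, a constraint with positive slack has shadow price 0 → inspection.

inspection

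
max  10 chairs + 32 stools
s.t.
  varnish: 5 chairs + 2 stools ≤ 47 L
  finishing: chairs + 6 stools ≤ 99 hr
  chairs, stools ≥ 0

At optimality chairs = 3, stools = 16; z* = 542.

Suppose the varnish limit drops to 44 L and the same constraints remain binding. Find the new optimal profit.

At the optimum: varnish uses 47 of 47 (binding); finishing uses 99 of 99 (binding).
From A_Bᵀ y = c: 5·y_varnish + 1·y_finishing = 10; 2·y_varnish + 6·y_finishing = 32.
This yields shadow prices y_varnish = 1, y_finishing = 5.
Δz = y_varnish·Δb = 1 × (-3) = -3, so new z* = 542 − 3 = 539.

539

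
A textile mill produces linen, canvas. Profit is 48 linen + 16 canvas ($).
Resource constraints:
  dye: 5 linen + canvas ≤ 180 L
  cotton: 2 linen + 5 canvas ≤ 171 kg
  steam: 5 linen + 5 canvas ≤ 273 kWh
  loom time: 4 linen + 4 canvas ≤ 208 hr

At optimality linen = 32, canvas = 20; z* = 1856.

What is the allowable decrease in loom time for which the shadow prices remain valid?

Binding constraints: dye, loom time. The basis is B = [[5,1],[4,4]] with det 16.
Per unit decrease in loom time, x* moves by d = (0.0625, -0.3125).
The basis stays optimal until canvas reaches 0; allowable decrease = 64 hr.

64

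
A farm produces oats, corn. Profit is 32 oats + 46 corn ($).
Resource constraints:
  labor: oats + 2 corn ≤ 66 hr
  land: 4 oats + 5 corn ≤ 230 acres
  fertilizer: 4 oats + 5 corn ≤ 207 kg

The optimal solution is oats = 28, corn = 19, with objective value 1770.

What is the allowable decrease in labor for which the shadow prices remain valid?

14.25

Binding constraints: labor, fertilizer. The basis is B = [[1,2],[4,5]] with det -3.
Per unit decrease in labor, x* moves by d = (1.6667, -1.3333).
The basis stays optimal until corn reaches 0; allowable decrease = 14.25 hr.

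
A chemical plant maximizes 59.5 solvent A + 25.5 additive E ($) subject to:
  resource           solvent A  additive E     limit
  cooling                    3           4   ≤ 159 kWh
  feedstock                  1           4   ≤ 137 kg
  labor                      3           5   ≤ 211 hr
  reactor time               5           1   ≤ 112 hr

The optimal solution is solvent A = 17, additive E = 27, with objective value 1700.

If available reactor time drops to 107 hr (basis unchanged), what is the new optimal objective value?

Check each constraint at x*: cooling 159/159 (tight); feedstock 125/137 (slack 12); labor 186/211 (slack 25); reactor time 112/112 (tight).
Slack constraints have shadow price 0 (complementary slackness).
From A_Bᵀ y = c: 3·y_cooling + 5·y_reactor time = 59.5; 4·y_cooling + 1·y_reactor time = 25.5.
→ y_cooling = 4 and y_reactor time = 9.5.
Δz = y_reactor time·Δb = 9.5 × (-5) = -47.5, so new z* = 1700 − 47.5 = 1652.5.

1652.5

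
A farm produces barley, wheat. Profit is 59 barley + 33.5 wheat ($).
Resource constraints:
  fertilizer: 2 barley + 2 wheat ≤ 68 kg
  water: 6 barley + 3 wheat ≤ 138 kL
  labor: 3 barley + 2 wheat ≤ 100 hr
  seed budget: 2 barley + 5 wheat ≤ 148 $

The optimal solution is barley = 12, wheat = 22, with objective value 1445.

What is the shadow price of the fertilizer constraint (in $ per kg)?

4

At the optimum: fertilizer uses 68 of 68 (binding); water uses 138 of 138 (binding); labor uses 80 of 100 (slack = 20); seed budget uses 134 of 148 (slack = 14).
Since labor, seed budget are not tight, their duals are 0.
Dual feasibility on the basic columns requires 2·y_fertilizer + 6·y_water = 59, 2·y_fertilizer + 3·y_water = 33.5.
→ y_fertilizer = 4 and y_water = 8.5.
Shadow price of fertilizer = 4.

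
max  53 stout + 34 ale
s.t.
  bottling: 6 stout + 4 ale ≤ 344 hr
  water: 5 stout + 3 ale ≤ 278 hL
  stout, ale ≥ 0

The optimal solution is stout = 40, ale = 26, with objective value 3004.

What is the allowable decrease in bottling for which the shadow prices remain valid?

Binding constraints: bottling, water. The basis is B = [[6,4],[5,3]] with det -2.
Per unit decrease in bottling, x* moves by d = (1.5, -2.5).
The basis stays optimal until ale reaches 0; allowable decrease = 10.4 hr.

10.4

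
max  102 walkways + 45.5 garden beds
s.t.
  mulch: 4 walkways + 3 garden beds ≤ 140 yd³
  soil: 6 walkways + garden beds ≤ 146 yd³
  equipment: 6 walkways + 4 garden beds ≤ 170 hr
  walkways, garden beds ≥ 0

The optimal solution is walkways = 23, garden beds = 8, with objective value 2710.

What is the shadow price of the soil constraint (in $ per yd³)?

7.5

Check each constraint at x*: mulch 116/140 (slack 24); soil 146/146 (tight); equipment 170/170 (tight).
By complementary slackness, y = 0 for the non-binding constraint.
From A_Bᵀ y = c: 6·y_soil + 6·y_equipment = 102; 1·y_soil + 4·y_equipment = 45.5.
This yields shadow prices y_soil = 7.5, y_equipment = 9.5.
Shadow price of soil = 7.5.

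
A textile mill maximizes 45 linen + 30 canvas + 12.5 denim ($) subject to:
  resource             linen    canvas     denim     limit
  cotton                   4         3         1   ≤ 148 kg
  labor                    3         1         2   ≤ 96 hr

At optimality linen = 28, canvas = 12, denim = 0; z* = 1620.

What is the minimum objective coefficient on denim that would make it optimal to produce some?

Check each constraint at x*: cotton 148/148 (tight); labor 96/96 (tight).
From A_Bᵀ y = c: 4·y_cotton + 3·y_labor = 45; 3·y_cotton + 1·y_labor = 30.
Solving: y_cotton = 9, y_labor = 3.
denim enters the basis when its profit ≥ yᵀa₃ = 9·1 + 3·2 = 15.

15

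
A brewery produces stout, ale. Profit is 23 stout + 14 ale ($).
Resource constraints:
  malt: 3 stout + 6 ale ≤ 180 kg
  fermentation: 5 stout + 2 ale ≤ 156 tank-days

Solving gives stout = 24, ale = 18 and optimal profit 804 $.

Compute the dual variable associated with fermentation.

Both malt and fermentation are binding at x*.
From A_Bᵀ y = c: 3·y_malt + 5·y_fermentation = 23; 6·y_malt + 2·y_fermentation = 14.
→ y_malt = 1 and y_fermentation = 4.
Shadow price of fermentation = 4.

4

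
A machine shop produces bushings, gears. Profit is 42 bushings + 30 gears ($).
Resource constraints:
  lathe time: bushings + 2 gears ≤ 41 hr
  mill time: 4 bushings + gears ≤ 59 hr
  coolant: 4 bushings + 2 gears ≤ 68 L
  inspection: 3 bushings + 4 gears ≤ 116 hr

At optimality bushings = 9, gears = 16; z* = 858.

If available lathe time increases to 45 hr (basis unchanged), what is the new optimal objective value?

Binding: lathe time and coolant. Non-binding: mill time (7 unused), inspection (25 unused).
Since mill time, inspection are not tight, their duals are 0.
The binding rows give the dual system: 1·y_lathe time + 4·y_coolant = 42 and 2·y_lathe time + 2·y_coolant = 30.
This yields shadow prices y_lathe time = 6, y_coolant = 9.
Δz = y_lathe time·Δb = 6 × (4) = 24, so new z* = 858 + 24 = 882.

882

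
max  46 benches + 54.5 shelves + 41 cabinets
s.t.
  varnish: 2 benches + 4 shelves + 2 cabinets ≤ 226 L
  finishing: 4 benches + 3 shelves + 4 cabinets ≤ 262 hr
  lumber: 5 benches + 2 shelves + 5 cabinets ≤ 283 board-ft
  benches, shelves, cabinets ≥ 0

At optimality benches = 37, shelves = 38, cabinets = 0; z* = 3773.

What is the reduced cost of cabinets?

Binding: varnish and finishing. Non-binding: lumber (22 unused).
By complementary slackness, y = 0 for the non-binding constraint.
Dual feasibility on the basic columns requires 2·y_varnish + 4·y_finishing = 46, 4·y_varnish + 3·y_finishing = 54.5.
Solving: y_varnish = 8, y_finishing = 7.5.
Reduced cost of cabinets: c₃ − yᵀa₃ = 41 − (8·2 + 7.5·4) = 41 − 46 = -5.

-5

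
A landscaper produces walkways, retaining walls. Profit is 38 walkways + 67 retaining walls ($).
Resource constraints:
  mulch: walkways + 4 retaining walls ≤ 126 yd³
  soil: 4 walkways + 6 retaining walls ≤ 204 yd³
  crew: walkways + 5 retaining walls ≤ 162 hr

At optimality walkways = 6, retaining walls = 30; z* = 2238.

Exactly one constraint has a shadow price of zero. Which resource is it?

mulch: 126/126 (binding)
soil: 204/204 (binding)
crew: 156/162 (slack 6)
By complementary slackness, a constraint with positive slack has shadow price 0 → crew.

crew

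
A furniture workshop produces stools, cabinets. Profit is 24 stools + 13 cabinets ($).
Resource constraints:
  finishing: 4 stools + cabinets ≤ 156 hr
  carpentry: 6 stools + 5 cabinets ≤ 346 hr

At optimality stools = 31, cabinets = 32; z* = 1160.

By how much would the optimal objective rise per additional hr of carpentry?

Check each constraint at x*: finishing 156/156 (tight); carpentry 346/346 (tight).
The binding rows give the dual system: 4·y_finishing + 6·y_carpentry = 24 and 1·y_finishing + 5·y_carpentry = 13.
Solving: y_finishing = 3, y_carpentry = 2.
Shadow price of carpentry = 2.

2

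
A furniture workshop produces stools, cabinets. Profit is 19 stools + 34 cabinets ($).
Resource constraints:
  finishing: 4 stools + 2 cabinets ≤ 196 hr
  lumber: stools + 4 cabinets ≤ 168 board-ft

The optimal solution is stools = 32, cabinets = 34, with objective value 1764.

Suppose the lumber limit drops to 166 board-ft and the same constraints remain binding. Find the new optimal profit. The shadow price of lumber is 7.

Δb = -2, so new z* = 1764 + (7)·(-2) = 1764 − 14 = 1750.

1750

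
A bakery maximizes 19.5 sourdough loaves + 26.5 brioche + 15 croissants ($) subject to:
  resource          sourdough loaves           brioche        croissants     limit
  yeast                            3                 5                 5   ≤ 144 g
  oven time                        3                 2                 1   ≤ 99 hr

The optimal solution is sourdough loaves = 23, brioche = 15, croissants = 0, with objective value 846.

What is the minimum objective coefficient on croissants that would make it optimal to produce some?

24.5

Both yeast and oven time are binding at x*.
From A_Bᵀ y = c: 3·y_yeast + 3·y_oven time = 19.5; 5·y_yeast + 2·y_oven time = 26.5.
→ y_yeast = 4.5 and y_oven time = 2.
croissants enters the basis when its profit ≥ yᵀa₃ = 4.5·5 + 2·1 = 24.5.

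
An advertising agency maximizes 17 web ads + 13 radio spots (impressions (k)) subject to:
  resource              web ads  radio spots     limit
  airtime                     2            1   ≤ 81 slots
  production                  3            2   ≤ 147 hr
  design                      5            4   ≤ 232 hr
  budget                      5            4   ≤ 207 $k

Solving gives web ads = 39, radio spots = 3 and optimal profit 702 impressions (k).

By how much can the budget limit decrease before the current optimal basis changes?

Binding constraints: airtime, budget. The basis is B = [[2,1],[5,4]] with det 3.
Per unit decrease in budget, x* moves by d = (0.3333, -0.6667).
The basis stays optimal until radio spots reaches 0; allowable decrease = 4.5 $k.

4.5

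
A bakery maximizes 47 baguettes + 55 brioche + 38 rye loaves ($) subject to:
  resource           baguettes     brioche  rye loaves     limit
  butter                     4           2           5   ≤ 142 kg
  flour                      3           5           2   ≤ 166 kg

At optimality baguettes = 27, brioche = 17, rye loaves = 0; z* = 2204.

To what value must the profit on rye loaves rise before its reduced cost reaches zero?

At the optimum: butter uses 142 of 142 (binding); flour uses 166 of 166 (binding).
The binding rows give the dual system: 4·y_butter + 3·y_flour = 47 and 2·y_butter + 5·y_flour = 55.
Solving: y_butter = 5, y_flour = 9.
rye loaves enters the basis when its profit ≥ yᵀa₃ = 5·5 + 9·2 = 43.

43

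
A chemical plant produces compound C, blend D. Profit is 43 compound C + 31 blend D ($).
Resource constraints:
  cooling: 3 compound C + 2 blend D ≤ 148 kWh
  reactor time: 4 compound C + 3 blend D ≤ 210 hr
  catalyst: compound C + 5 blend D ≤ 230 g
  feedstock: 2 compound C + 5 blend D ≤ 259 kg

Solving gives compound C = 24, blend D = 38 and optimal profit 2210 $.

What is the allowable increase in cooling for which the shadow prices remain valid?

9.5

Binding constraints: cooling, reactor time. The basis is B = [[3,2],[4,3]] with det 1.
Per unit increase in cooling, x* moves by d = (3, -4).
The basis stays optimal until blend D reaches 0; allowable increase = 9.5 kWh.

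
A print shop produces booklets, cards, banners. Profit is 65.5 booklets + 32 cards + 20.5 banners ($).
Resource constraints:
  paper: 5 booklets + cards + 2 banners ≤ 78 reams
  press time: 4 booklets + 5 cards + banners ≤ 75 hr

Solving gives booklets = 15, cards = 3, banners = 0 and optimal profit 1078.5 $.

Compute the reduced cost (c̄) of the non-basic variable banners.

Both paper and press time are binding at x*.
From A_Bᵀ y = c: 5·y_paper + 4·y_press time = 65.5; 1·y_paper + 5·y_press time = 32.
Solving: y_paper = 9.5, y_press time = 4.5.
Reduced cost of banners: c₃ − yᵀa₃ = 20.5 − (9.5·2 + 4.5·1) = 20.5 − 23.5 = -3.

-3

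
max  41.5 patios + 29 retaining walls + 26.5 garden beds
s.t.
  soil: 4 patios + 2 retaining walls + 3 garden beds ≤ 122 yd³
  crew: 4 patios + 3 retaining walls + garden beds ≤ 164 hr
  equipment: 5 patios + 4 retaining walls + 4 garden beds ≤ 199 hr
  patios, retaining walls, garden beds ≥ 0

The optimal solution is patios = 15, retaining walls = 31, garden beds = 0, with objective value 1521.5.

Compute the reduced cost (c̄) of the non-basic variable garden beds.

At the optimum: soil uses 122 of 122 (binding); crew uses 153 of 164 (slack = 11); equipment uses 199 of 199 (binding).
By complementary slackness, y = 0 for the non-binding constraint.
Dual feasibility on the basic columns requires 4·y_soil + 5·y_equipment = 41.5, 2·y_soil + 4·y_equipment = 29.
This yields shadow prices y_soil = 3.5, y_equipment = 5.5.
Reduced cost of garden beds: c₃ − yᵀa₃ = 26.5 − (3.5·3 + 5.5·4) = 26.5 − 32.5 = -6.

-6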